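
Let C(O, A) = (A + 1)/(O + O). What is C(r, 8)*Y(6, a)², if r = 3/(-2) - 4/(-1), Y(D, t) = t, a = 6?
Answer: 324/5 ≈ 64.800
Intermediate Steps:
r = 5/2 (r = 3*(-½) - 4*(-1) = -3/2 + 4 = 5/2 ≈ 2.5000)
C(O, A) = (1 + A)/(2*O) (C(O, A) = (1 + A)/((2*O)) = (1 + A)*(1/(2*O)) = (1 + A)/(2*O))
C(r, 8)*Y(6, a)² = ((1 + 8)/(2*(5/2)))*6² = ((½)*(⅖)*9)*36 = (9/5)*36 = 324/5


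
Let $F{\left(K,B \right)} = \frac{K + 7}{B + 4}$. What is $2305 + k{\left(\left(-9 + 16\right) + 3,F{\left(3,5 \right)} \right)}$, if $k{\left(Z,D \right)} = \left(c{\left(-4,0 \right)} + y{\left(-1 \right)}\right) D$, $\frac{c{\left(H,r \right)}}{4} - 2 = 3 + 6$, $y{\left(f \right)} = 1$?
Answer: $2355$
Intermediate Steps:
$c{\left(H,r \right)} = 44$ ($c{\left(H,r \right)} = 8 + 4 \left(3 + 6\right) = 8 + 4 \cdot 9 = 8 + 36 = 44$)
$F{\left(K,B \right)} = \frac{7 + K}{4 + B}$
$k{\left(Z,D \right)} = 45 D$ ($k{\left(Z,D \right)} = \left(44 + 1\right) D = 45 D$)
$2305 + k{\left(\left(-9 + 16\right) + 3,F{\left(3,5 \right)} \right)} = 2305 + 45 \frac{7 + 3}{4 + 5} = 2305 + 45 \cdot \frac{1}{9} \cdot 10 = 2305 + 45 \cdot \frac{10}{9} = 2305 + 50 = 2355$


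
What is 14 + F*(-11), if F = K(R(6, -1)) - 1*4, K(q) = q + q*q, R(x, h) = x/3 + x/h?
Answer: -74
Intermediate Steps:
R(x, h) = x/3 + x/h (R(x, h) = x*(⅓) + x/h = x/3 + x/h)
K(q) = q + q²
F = 8 (F = ((⅓)*6 + 6/(-1))*(1 + ((⅓)*6 + 6/(-1))) - 1*4 = (2 + 6*(-1))*(1 + (2 + 6*(-1))) - 4 = (2 - 6)*(1 + (2 - 6)) - 4 = -4*(1 - 4) - 4 = -4*(-3) - 4 = 12 - 4 = 8)
14 + F*(-11) = 14 + 8*(-11) = 14 - 88 = -74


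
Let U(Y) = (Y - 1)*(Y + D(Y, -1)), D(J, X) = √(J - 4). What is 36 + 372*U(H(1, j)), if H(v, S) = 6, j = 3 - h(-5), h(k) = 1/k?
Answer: 11196 + 1860*√2 ≈ 13826.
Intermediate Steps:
h(k) = 1/k
j = 16/5 (j = 3 - 1/(-5) = 3 - 1*(-⅕) = 3 + ⅕ = 16/5 ≈ 3.2000)
D(J, X) = √(-4 + J)
U(Y) = (-1 + Y)*(Y + √(-4 + Y)) (U(Y) = (Y - 1)*(Y + √(-4 + Y)) = (-1 + Y)*(Y + √(-4 + Y)))
36 + 372*U(H(1, j)) = 36 + 372*(6² - 1*6 - √(-4 + 6) + 6*√(-4 + 6)) = 36 + 372*(36 - 6 - √2 + 6*√2) = 36 + 372*(30 + 5*√2) = 36 + (11160 + 1860*√2) = 11196 + 1860*√2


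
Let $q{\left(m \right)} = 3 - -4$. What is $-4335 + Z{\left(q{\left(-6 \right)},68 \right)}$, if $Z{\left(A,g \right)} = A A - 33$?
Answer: $-4319$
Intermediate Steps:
$q{\left(m \right)} = 7$ ($q{\left(m \right)} = 3 + 4 = 7$)
$Z{\left(A,g \right)} = -33 + A^{2}$ ($Z{\left(A,g \right)} = A^{2} - 33 = -33 + A^{2}$)
$-4335 + Z{\left(q{\left(-6 \right)},68 \right)} = -4335 - \left(33 - 7^{2}\right) = -4335 + \left(-33 + 49\right) = -4335 + 16 = -4319$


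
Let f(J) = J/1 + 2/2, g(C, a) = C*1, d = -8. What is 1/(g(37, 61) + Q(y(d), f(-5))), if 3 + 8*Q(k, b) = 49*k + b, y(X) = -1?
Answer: 1/30 ≈ 0.033333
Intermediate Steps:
g(C, a) = C
f(J) = 1 + J (f(J) = J*1 + 2*(½) = J + 1 = 1 + J)
Q(k, b) = -3/8 + b/8 + 49*k/8 (Q(k, b) = -3/8 + (49*k + b)/8 = -3/8 + (b + 49*k)/8 = -3/8 + (b/8 + 49*k/8) = -3/8 + b/8 + 49*k/8)
1/(g(37, 61) + Q(y(d), f(-5))) = 1/(37 + (-3/8 + (1 - 5)/8 + (49/8)*(-1))) = 1/(37 + (-3/8 + (⅛)*(-4) - 49/8)) = 1/(37 + (-3/8 - ½ - 49/8)) = 1/(37 - 7) = 1/30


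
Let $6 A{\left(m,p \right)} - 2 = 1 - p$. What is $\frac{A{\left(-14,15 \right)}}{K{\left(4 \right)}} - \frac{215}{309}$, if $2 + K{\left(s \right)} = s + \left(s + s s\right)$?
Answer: $- \frac{2674}{3399} \approx -0.7867$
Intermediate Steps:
$A{\left(m,p \right)} = \frac{1}{2} - \frac{p}{6}$ ($A{\left(m,p \right)} = \frac{1}{3} + \frac{1 - p}{6} = \frac{1}{3} - \left(- \frac{1}{6} + \frac{p}{6}\right) = \frac{1}{2} - \frac{p}{6}$)
$K{\left(s \right)} = -2 + s^{2} + 2 s$ ($K{\left(s \right)} = -2 + \left(s + \left(s + s s\right)\right) = -2 + \left(s + \left(s + s^{2}\right)\right) = -2 + \left(s^{2} + 2 s\right) = -2 + s^{2} + 2 s$)
$\frac{A{\left(-14,15 \right)}}{K{\left(4 \right)}} - \frac{215}{309} = \frac{\frac{1}{2} - \frac{5}{2}}{-2 + 4^{2} + 2 \cdot 4} - \frac{215}{309} = \frac{\frac{1}{2} - \frac{5}{2}}{-2 + 16 + 8} - \frac{215}{309} = - \frac{2}{22} - \frac{215}{309} = \left(-2\right) \frac{1}{22} - \frac{215}{309} = - \frac{1}{11} - \frac{215}{309} = - \frac{2674}{3399}$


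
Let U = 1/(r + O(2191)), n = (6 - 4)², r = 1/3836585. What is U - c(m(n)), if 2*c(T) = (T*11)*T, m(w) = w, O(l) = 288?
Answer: -97230573743/1104936481 ≈ -87.997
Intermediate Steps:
r = 1/3836585 ≈ 2.6065e-7
n = 4 (n = 2² = 4)
U = 3836585/1104936481 (U = 1/(1/3836585 + 288) = 1/(1104936481/3836585) = 3836585/1104936481 ≈ 0.0034722)
c(T) = 11*T²/2 (c(T) = ((T*11)*T)/2 = ((11*T)*T)/2 = (11*T²)/2 = 11*T²/2)
U - c(m(n)) = 3836585/1104936481 - 11*4²/2 = 3836585/1104936481 - 11*16/2 = 3836585/1104936481 - 1*88 = 3836585/1104936481 - 88 = -97230573743/1104936481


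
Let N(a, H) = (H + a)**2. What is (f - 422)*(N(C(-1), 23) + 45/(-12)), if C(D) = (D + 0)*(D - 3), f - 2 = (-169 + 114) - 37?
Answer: -371328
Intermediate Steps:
f = -90 (f = 2 + ((-169 + 114) - 37) = 2 + (-55 - 37) = 2 - 92 = -90)
C(D) = D*(-3 + D)
(f - 422)*(N(C(-1), 23) + 45/(-12)) = (-90 - 422)*((23 - (-3 - 1))**2 + 45/(-12)) = -512*((23 - 1*(-4))**2 + 45*(-1/12)) = -512*((23 + 4)**2 - 15/4) = -512*(27**2 - 15/4) = -512*(729 - 15/4) = -512*2901/4 = -371328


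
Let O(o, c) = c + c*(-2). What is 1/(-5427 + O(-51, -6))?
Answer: -1/5421 ≈ -0.00018447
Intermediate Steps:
O(o, c) = -c (O(o, c) = c - 2*c = -c)
1/(-5427 + O(-51, -6)) = 1/(-5427 - 1*(-6)) = 1/(-5427 + 6) = 1/(-5421) = -1/5421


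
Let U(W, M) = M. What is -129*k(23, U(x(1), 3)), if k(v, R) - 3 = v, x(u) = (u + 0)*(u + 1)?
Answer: -3354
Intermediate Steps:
x(u) = u*(1 + u)
k(v, R) = 3 + v
-129*k(23, U(x(1), 3)) = -129*(3 + 23) = -129*26 = -3354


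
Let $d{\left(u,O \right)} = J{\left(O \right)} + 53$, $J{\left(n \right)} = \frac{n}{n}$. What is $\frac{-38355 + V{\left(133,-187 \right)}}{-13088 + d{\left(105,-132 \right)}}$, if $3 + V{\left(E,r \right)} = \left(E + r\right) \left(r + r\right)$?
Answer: $\frac{9081}{6517} \approx 1.3934$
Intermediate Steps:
$V{\left(E,r \right)} = -3 + 2 r \left(E + r\right)$ ($V{\left(E,r \right)} = -3 + \left(E + r\right) \left(r + r\right) = -3 + \left(E + r\right) 2 r = -3 + 2 r \left(E + r\right)$)
$J{\left(n \right)} = 1$
$d{\left(u,O \right)} = 54$ ($d{\left(u,O \right)} = 1 + 53 = 54$)
$\frac{-38355 + V{\left(133,-187 \right)}}{-13088 + d{\left(105,-132 \right)}} = \frac{-38355 + \left(-3 + 2 \left(-187\right)^{2} + 2 \cdot 133 \left(-187\right)\right)}{-13088 + 54} = \frac{-38355 - -20193}{-13034} = \left(-38355 - -20193\right) \left(- \frac{1}{13034}\right) = \left(-38355 + 20193\right) \left(- \frac{1}{13034}\right) = \left(-18162\right) \left(- \frac{1}{13034}\right) = \frac{9081}{6517}$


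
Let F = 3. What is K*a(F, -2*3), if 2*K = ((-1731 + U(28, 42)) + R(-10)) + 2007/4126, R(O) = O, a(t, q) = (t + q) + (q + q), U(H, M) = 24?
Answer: 106235025/8252 ≈ 12874.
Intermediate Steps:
a(t, q) = t + 3*q (a(t, q) = (q + t) + 2*q = t + 3*q)
K = -7082335/8252 (K = (((-1731 + 24) - 10) + 2007/4126)/2 = ((-1707 - 10) + 2007*(1/4126))/2 = (-1717 + 2007/4126)/2 = (1/2)*(-7082335/4126) = -7082335/8252 ≈ -858.26)
K*a(F, -2*3) = -7082335*(3 + 3*(-2*3))/8252 = -7082335*(3 + 3*(-6))/8252 = -7082335*(3 - 18)/8252 = -7082335/8252*(-15) = 106235025/8252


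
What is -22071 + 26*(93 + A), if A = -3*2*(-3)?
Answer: -19185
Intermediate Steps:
A = 18 (A = -6*(-3) = 18)
-22071 + 26*(93 + A) = -22071 + 26*(93 + 18) = -22071 + 26*111 = -22071 + 2886 = -19185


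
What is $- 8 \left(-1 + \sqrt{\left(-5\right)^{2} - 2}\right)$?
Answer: $8 - 8 \sqrt{23} \approx -30.367$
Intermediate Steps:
$- 8 \left(-1 + \sqrt{\left(-5\right)^{2} - 2}\right) = - 8 \left(-1 + \sqrt{25 - 2}\right) = - 8 \left(-1 + \sqrt{23}\right) = 8 - 8 \sqrt{23}$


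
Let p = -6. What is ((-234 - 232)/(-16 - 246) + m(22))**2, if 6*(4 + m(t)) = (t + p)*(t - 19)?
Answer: 573049/17161 ≈ 33.393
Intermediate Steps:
m(t) = -4 + (-19 + t)*(-6 + t)/6 (m(t) = -4 + ((t - 6)*(t - 19))/6 = -4 + ((-6 + t)*(-19 + t))/6 = -4 + ((-19 + t)*(-6 + t))/6 = -4 + (-19 + t)*(-6 + t)/6)
((-234 - 232)/(-16 - 246) + m(22))**2 = ((-234 - 232)/(-16 - 246) + (15 - 25/6*22 + (1/6)*22**2))**2 = (-466/(-262) + (15 - 275/3 + (1/6)*484))**2 = (-466*(-1/262) + (15 - 275/3 + 242/3))**2 = (233/131 + 4)**2 = (757/131)**2 = 573049/17161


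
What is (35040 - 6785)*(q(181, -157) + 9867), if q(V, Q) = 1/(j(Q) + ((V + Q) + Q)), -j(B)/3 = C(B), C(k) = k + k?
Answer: 225542825020/809 ≈ 2.7879e+8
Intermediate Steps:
C(k) = 2*k
j(B) = -6*B
q(V, Q) = 1/(V - 4*Q) (q(V, Q) = 1/(-6*Q + ((V + Q) + Q)) = 1/(-6*Q + ((Q + V) + Q)) = 1/(-6*Q + (V + 2*Q)) = 1/(V - 4*Q))
(35040 - 6785)*(q(181, -157) + 9867) = (35040 - 6785)*(1/(181 - 4*(-157)) + 9867) = 28255*(1/(181 + 628) + 9867) = 28255*(1/809 + 9867) = 28255*(7982404/809) = 225542825020/809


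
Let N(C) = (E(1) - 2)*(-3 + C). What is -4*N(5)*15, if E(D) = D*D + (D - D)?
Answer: 120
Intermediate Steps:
E(D) = D² (E(D) = D² + 0 = D²)
N(C) = 3 - C (N(C) = (1² - 2)*(-3 + C) = (1 - 2)*(-3 + C) = -(-3 + C) = 3 - C)
-4*N(5)*15 = -4*(3 - 1*5)*15 = -4*(3 - 5)*15 = -4*(-2)*15 = 8*15 = 120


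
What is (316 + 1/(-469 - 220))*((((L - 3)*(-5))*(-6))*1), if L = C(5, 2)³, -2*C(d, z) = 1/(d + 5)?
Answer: -15676709169/551200 ≈ -28441.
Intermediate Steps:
C(d, z) = -1/(2*(5 + d)) (C(d, z) = -1/(2*(d + 5)) = -1/(2*(5 + d)))
L = -1/8000 (L = (-1/(10 + 2*5))³ = (-1/(10 + 10))³ = (-1/20)³ = -1/8000 ≈ -0.00012500)
(316 + 1/(-469 - 220))*((((L - 3)*(-5))*(-6))*1) = (316 + 1/(-469 - 220))*((((-1/8000 - 3)*(-5))*(-6))*1) = (316 + 1/(-689))*((-24001/8000*(-5)*(-6))*1) = (316 - 1/689)*(((24001/1600)*(-6))*1) = 217723*(-72003/800*1)/689 = (217723/689)*(-72003/800) = -15676709169/551200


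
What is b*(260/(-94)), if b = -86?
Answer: 11180/47 ≈ 237.87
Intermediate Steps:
b*(260/(-94)) = -22360/(-94) = -22360*(-1)/94 = -86*(-130/47) = 11180/47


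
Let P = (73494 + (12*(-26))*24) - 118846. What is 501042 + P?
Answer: 448202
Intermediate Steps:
P = -52840 (P = (73494 - 312*24) - 118846 = (73494 - 7488) - 118846 = 66006 - 118846 = -52840)
501042 + P = 501042 - 52840 = 448202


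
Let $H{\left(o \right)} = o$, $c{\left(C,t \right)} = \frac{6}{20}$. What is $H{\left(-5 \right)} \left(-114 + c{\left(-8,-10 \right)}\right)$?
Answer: $\frac{1137}{2} \approx 568.5$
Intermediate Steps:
$c{\left(C,t \right)} = \frac{3}{10}$ ($c{\left(C,t \right)} = 6 \cdot \frac{1}{20} = \frac{3}{10}$)
$H{\left(-5 \right)} \left(-114 + c{\left(-8,-10 \right)}\right) = - 5 \left(-114 + \frac{3}{10}\right) = \left(-5\right) \left(- \frac{1137}{10}\right) = \frac{1137}{2}$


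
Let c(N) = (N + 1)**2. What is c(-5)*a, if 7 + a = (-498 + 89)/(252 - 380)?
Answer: -487/8 ≈ -60.875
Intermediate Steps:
c(N) = (1 + N)**2
a = -487/128 (a = -7 + (-498 + 89)/(252 - 380) = -7 - 409/(-128) = -7 - 409*(-1/128) = -7 + 409/128 = -487/128 ≈ -3.8047)
c(-5)*a = (1 - 5)**2*(-487/128) = (-4)**2*(-487/128) = 16*(-487/128) = -487/8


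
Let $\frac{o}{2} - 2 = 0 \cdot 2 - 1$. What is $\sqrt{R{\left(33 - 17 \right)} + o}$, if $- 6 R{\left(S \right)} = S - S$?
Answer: $\sqrt{2} \approx 1.4142$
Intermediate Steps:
$R{\left(S \right)} = 0$ ($R{\left(S \right)} = - \frac{S - S}{6} = \left(- \frac{1}{6}\right) 0 = 0$)
$o = 2$ ($o = 4 + 2 \left(0 \cdot 2 - 1\right) = 4 + 2 \left(0 - 1\right) = 4 + 2 \left(-1\right) = 4 - 2 = 2$)
$\sqrt{R{\left(33 - 17 \right)} + o} = \sqrt{0 + 2} = \sqrt{2}$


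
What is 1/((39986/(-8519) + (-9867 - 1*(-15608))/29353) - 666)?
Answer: -250058207/167663567341 ≈ -0.0014914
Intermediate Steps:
1/((39986/(-8519) + (-9867 - 1*(-15608))/29353) - 666) = 1/((39986*(-1/8519) + (-9867 + 15608)*(1/29353)) - 666) = 1/((-39986/8519 + 5741*(1/29353)) - 666) = 1/((-39986/8519 + 5741/29353) - 666) = 1/(-1124801479/250058207 - 666) = 1/(-167663567341/250058207) = -250058207/167663567341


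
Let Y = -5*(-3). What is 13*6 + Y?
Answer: 93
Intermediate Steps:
Y = 15
13*6 + Y = 13*6 + 15 = 78 + 15 = 93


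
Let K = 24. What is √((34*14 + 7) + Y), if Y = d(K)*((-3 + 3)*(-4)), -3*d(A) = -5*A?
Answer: √483 ≈ 21.977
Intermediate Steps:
d(A) = 5*A/3 (d(A) = -(-5)*A/3 = 5*A/3)
Y = 0 (Y = ((5/3)*24)*((-3 + 3)*(-4)) = 40*(0*(-4)) = 40*0 = 0)
√((34*14 + 7) + Y) = √((34*14 + 7) + 0) = √((476 + 7) + 0) = √(483 + 0) = √483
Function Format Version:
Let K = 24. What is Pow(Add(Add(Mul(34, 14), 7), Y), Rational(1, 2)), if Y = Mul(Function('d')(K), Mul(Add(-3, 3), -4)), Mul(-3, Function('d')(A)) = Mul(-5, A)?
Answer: Pow(483, Rational(1, 2)) ≈ 21.977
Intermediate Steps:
Function('d')(A) = Mul(Rational(5, 3), A) (Function('d')(A) = Mul(Rational(-1, 3), Mul(-5, A)) = Mul(Rational(5, 3), A))
Y = 0 (Y = Mul(Mul(Rational(5, 3), 24), Mul(Add(-3, 3), -4)) = Mul(40, Mul(0, -4)) = Mul(40, 0) = 0)
Pow(Add(Add(Mul(34, 14), 7), Y), Rational(1, 2)) = Pow(Add(Add(Mul(34, 14), 7), 0), Rational(1, 2)) = Pow(Add(Add(476, 7), 0), Rational(1, 2)) = Pow(Add(483, 0), Rational(1, 2)) = Pow(483, Rational(1, 2))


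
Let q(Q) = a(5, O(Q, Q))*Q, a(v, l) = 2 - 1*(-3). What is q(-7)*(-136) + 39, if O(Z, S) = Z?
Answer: 4799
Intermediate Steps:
a(v, l) = 5 (a(v, l) = 2 + 3 = 5)
q(Q) = 5*Q
q(-7)*(-136) + 39 = (5*(-7))*(-136) + 39 = -35*(-136) + 39 = 4760 + 39 = 4799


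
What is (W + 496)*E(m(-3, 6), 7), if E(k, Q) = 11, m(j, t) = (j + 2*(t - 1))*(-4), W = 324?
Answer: 9020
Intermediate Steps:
m(j, t) = 8 - 8*t - 4*j (m(j, t) = (j + 2*(-1 + t))*(-4) = (j + (-2 + 2*t))*(-4) = (-2 + j + 2*t)*(-4) = 8 - 8*t - 4*j)
(W + 496)*E(m(-3, 6), 7) = (324 + 496)*11 = 820*11 = 9020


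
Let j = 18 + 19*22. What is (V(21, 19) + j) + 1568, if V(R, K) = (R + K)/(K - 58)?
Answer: 78116/39 ≈ 2003.0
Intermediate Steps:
j = 436 (j = 18 + 418 = 436)
V(R, K) = (K + R)/(-58 + K)
(V(21, 19) + j) + 1568 = ((19 + 21)/(-58 + 19) + 436) + 1568 = (40/(-39) + 436) + 1568 = (-1/39*40 + 436) + 1568 = (-40/39 + 436) + 1568 = 16964/39 + 1568 = 78116/39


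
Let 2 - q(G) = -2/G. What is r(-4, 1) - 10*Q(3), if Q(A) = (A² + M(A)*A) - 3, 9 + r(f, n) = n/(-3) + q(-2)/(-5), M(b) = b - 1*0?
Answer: -2393/15 ≈ -159.53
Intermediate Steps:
M(b) = b (M(b) = b + 0 = b)
q(G) = 2 + 2/G (q(G) = 2 - (-2)/G = 2 + 2/G)
r(f, n) = -46/5 - n/3 (r(f, n) = -9 + (n/(-3) + (2 + 2/(-2))/(-5)) = -9 + (n*(-⅓) + (2 + 2*(-½))*(-⅕)) = -9 + (-n/3 + (2 - 1)*(-⅕)) = -9 + (-n/3 + 1*(-⅕)) = -9 + (-n/3 - ⅕) = -9 + (-⅕ - n/3) = -46/5 - n/3)
Q(A) = -3 + 2*A² (Q(A) = (A² + A*A) - 3 = (A² + A²) - 3 = 2*A² - 3 = -3 + 2*A²)
r(-4, 1) - 10*Q(3) = (-46/5 - ⅓*1) - 10*(-3 + 2*3²) = (-46/5 - ⅓) - 10*(-3 + 2*9) = -143/15 - 10*(-3 + 18) = -143/15 - 10*15 = -143/15 - 150 = -2393/15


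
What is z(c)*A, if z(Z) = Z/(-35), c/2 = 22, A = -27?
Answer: 1188/35 ≈ 33.943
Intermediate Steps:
c = 44 (c = 2*22 = 44)
z(Z) = -Z/35 (z(Z) = Z*(-1/35) = -Z/35)
z(c)*A = -1/35*44*(-27) = -44/35*(-27) = 1188/35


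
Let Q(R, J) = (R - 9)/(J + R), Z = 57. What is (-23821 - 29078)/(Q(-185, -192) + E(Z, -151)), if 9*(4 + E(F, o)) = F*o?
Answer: 59828769/1085555 ≈ 55.114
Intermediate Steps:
E(F, o) = -4 + F*o/9 (E(F, o) = -4 + (F*o)/9 = -4 + F*o/9)
Q(R, J) = (-9 + R)/(J + R)
(-23821 - 29078)/(Q(-185, -192) + E(Z, -151)) = (-23821 - 29078)/((-9 - 185)/(-192 - 185) + (-4 + (⅑)*57*(-151))) = -52899/(-194/(-377) + (-4 - 2869/3)) = -52899/(-1/377*(-194) - 2881/3) = -52899/(194/377 - 2881/3) = -52899/(-1085555/1131) = -52899*(-1131/1085555) = 59828769/1085555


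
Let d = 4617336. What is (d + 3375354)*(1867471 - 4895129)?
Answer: -24199131820020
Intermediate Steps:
(d + 3375354)*(1867471 - 4895129) = (4617336 + 3375354)*(1867471 - 4895129) = 7992690*(-3027658) = -24199131820020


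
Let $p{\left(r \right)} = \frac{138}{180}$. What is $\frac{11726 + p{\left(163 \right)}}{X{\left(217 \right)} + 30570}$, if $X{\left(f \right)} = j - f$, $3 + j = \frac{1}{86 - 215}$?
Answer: $\frac{15127529}{39151490} \approx 0.38638$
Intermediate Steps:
$p{\left(r \right)} = \frac{23}{30}$ ($p{\left(r \right)} = 138 \cdot \frac{1}{180} = \frac{23}{30}$)
$j = - \frac{388}{129}$ ($j = -3 + \frac{1}{86 - 215} = -3 + \frac{1}{-129} = -3 - \frac{1}{129} = - \frac{388}{129} \approx -3.0078$)
$X{\left(f \right)} = - \frac{388}{129} - f$
$\frac{11726 + p{\left(163 \right)}}{X{\left(217 \right)} + 30570} = \frac{11726 + \frac{23}{30}}{\left(- \frac{388}{129} - 217\right) + 30570} = \frac{351803}{30 \left(\left(- \frac{388}{129} - 217\right) + 30570\right)} = \frac{351803}{30 \left(- \frac{28381}{129} + 30570\right)} = \frac{351803}{30 \cdot \frac{3915149}{129}} = \frac{351803}{30} \cdot \frac{129}{3915149} = \frac{15127529}{39151490}$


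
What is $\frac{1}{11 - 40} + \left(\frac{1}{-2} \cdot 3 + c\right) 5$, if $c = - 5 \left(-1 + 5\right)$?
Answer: $- \frac{6237}{58} \approx -107.53$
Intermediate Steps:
$c = -20$ ($c = \left(-5\right) 4 = -20$)
$\frac{1}{11 - 40} + \left(\frac{1}{-2} \cdot 3 + c\right) 5 = \frac{1}{11 - 40} + \left(\frac{1}{-2} \cdot 3 - 20\right) 5 = \frac{1}{-29} + \left(\left(- \frac{1}{2}\right) 3 - 20\right) 5 = - \frac{1}{29} + \left(- \frac{3}{2} - 20\right) 5 = - \frac{1}{29} - \frac{215}{2} = - \frac{6237}{58}$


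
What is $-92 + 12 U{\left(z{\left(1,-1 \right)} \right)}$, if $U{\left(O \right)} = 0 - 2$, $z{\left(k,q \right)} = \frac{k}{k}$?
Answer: $-116$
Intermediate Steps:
$z{\left(k,q \right)} = 1$
$U{\left(O \right)} = -2$
$-92 + 12 U{\left(z{\left(1,-1 \right)} \right)} = -92 + 12 \left(-2\right) = -92 - 24 = -116$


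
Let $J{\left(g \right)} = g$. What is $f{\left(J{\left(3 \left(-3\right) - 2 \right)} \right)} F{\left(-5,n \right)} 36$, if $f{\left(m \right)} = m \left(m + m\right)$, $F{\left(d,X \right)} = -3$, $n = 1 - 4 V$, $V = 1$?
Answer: $-26136$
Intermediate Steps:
$n = -3$ ($n = 1 - 4 = -3$)
$f{\left(m \right)} = 2 m^{2}$ ($f{\left(m \right)} = m 2 m = 2 m^{2}$)
$f{\left(J{\left(3 \left(-3\right) - 2 \right)} \right)} F{\left(-5,n \right)} 36 = 2 \left(3 \left(-3\right) - 2\right)^{2} \left(-3\right) 36 = 2 \left(-9 - 2\right)^{2} \left(-3\right) 36 = 2 \left(-11\right)^{2} \left(-3\right) 36 = 2 \cdot 121 \left(-3\right) 36 = 242 \left(-3\right) 36 = \left(-726\right) 36 = -26136$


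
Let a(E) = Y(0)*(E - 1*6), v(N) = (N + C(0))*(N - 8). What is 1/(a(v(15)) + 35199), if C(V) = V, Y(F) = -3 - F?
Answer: 1/34902 ≈ 2.8652e-5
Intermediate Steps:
v(N) = N*(-8 + N) (v(N) = (N + 0)*(N - 8) = N*(-8 + N))
a(E) = 18 - 3*E (a(E) = (-3 - 1*0)*(E - 1*6) = (-3 + 0)*(E - 6) = -3*(-6 + E) = 18 - 3*E)
1/(a(v(15)) + 35199) = 1/((18 - 45*(-8 + 15)) + 35199) = 1/((18 - 45*7) + 35199) = 1/((18 - 3*105) + 35199) = 1/((18 - 315) + 35199) = 1/(-297 + 35199) = 1/34902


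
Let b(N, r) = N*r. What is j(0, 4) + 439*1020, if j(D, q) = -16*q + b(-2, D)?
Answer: 447716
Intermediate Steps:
j(D, q) = -16*q - 2*D
j(0, 4) + 439*1020 = (-16*4 - 2*0) + 439*1020 = (-64 + 0) + 447780 = -64 + 447780 = 447716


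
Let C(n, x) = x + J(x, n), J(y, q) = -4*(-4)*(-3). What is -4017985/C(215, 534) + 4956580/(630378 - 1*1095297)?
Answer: -623482155365/75316878 ≈ -8278.1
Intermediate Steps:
J(y, q) = -48 (J(y, q) = 16*(-3) = -48)
C(n, x) = -48 + x (C(n, x) = x - 48 = -48 + x)
-4017985/C(215, 534) + 4956580/(630378 - 1*1095297) = -4017985/(-48 + 534) + 4956580/(630378 - 1*1095297) = -4017985/486 + 4956580/(630378 - 1095297) = -4017985*1/486 + 4956580/(-464919) = -4017985/486 + 4956580*(-1/464919) = -4017985/486 - 4956580/464919 = -623482155365/75316878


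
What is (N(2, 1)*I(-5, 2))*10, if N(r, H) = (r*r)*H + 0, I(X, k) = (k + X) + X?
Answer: -320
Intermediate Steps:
I(X, k) = k + 2*X (I(X, k) = (X + k) + X = k + 2*X)
N(r, H) = H*r² (N(r, H) = r²*H + 0 = H*r² + 0 = H*r²)
(N(2, 1)*I(-5, 2))*10 = ((1*2²)*(2 + 2*(-5)))*10 = ((1*4)*(2 - 10))*10 = (4*(-8))*10 = -32*10 = -320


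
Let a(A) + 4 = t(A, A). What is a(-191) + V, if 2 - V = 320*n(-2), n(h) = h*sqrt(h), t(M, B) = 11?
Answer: 9 + 640*I*sqrt(2) ≈ 9.0 + 905.1*I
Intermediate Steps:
a(A) = 7 (a(A) = -4 + 11 = 7)
n(h) = h**(3/2)
V = 2 + 640*I*sqrt(2) (V = 2 - 320*(-2)**(3/2) = 2 - 320*(-2*I*sqrt(2)) = 2 - (-640)*I*sqrt(2) = 2 + 640*I*sqrt(2) ≈ 2.0 + 905.1*I)
a(-191) + V = 7 + (2 + 640*I*sqrt(2)) = 9 + 640*I*sqrt(2)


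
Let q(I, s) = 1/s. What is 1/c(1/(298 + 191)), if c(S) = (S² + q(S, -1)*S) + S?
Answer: 239121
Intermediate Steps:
c(S) = S² (c(S) = (S² + S/(-1)) + S = (S² - S) + S = S²)
1/c(1/(298 + 191)) = 1/((1/(298 + 191))²) = 1/((1/489)²) = 1/(1/239121) = 239121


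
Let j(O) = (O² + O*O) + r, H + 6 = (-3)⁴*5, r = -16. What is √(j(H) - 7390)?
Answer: 2*√77749 ≈ 557.67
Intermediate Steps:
H = 399 (H = -6 + (-3)⁴*5 = -6 + 81*5 = -6 + 405 = 399)
j(O) = -16 + 2*O² (j(O) = (O² + O*O) - 16 = (O² + O²) - 16 = 2*O² - 16 = -16 + 2*O²)
√(j(H) - 7390) = √((-16 + 2*399²) - 7390) = √((-16 + 2*159201) - 7390) = √((-16 + 318402) - 7390) = √(318386 - 7390) = √310996 = 2*√77749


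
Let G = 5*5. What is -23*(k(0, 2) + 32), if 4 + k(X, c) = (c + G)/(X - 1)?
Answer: -23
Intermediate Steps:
G = 25
k(X, c) = -4 + (25 + c)/(-1 + X) (k(X, c) = -4 + (c + 25)/(X - 1) = -4 + (25 + c)/(-1 + X))
-23*(k(0, 2) + 32) = -23*((29 + 2 - 4*0)/(-1 + 0) + 32) = -23*((29 + 2 + 0)/(-1) + 32) = -23*(-1*31 + 32) = -23*(-31 + 32) = -23*1 = -23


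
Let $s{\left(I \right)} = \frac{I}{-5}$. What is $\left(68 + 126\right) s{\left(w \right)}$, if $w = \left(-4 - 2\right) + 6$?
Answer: $0$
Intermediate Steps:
$w = 0$ ($w = -6 + 6 = 0$)
$s{\left(I \right)} = - \frac{I}{5}$ ($s{\left(I \right)} = I \left(- \frac{1}{5}\right) = - \frac{I}{5}$)
$\left(68 + 126\right) s{\left(w \right)} = \left(68 + 126\right) \left(\left(- \frac{1}{5}\right) 0\right) = 194 \cdot 0 = 0$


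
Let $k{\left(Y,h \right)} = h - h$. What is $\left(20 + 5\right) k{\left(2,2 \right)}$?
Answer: $0$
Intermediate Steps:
$k{\left(Y,h \right)} = 0$
$\left(20 + 5\right) k{\left(2,2 \right)} = \left(20 + 5\right) 0 = 25 \cdot 0 = 0$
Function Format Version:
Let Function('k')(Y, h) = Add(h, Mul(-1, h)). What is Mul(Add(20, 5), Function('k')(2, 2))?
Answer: 0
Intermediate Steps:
Function('k')(Y, h) = 0
Mul(Add(20, 5), Function('k')(2, 2)) = Mul(Add(20, 5), 0) = Mul(25, 0) = 0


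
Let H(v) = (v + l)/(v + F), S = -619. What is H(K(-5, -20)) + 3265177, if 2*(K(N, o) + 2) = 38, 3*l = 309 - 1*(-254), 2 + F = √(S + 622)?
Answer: 362436182/111 - 307*√3/333 ≈ 3.2652e+6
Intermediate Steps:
F = -2 + √3 (F = -2 + √(-619 + 622) = -2 + √3 ≈ -0.26795)
l = 563/3 (l = (309 - 1*(-254))/3 = (309 + 254)/3 = (⅓)*563 = 563/3 ≈ 187.67)
K(N, o) = 17 (K(N, o) = -2 + (½)*38 = -2 + 19 = 17)
H(v) = (563/3 + v)/(-2 + v + √3) (H(v) = (v + 563/3)/(v + (-2 + √3)) = (563/3 + v)/(-2 + v + √3))
H(K(-5, -20)) + 3265177 = (563/3 + 17)/(-2 + 17 + √3) + 3265177 = (614/3)/(15 + √3) + 3265177 = 614/(3*(15 + √3)) + 3265177 = 3265177 + 614/(3*(15 + √3))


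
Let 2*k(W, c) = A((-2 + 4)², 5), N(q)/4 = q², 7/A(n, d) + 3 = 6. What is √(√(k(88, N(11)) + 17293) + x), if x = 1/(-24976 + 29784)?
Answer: √(10818 + 8668824*√622590)/7212 ≈ 11.468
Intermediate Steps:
A(n, d) = 7/3 (A(n, d) = 7/(-3 + 6) = 7/3)
N(q) = 4*q²
k(W, c) = 7/6 (k(W, c) = (½)*(7/3) = 7/6)
x = 1/4808 ≈ 0.00020799
√(√(k(88, N(11)) + 17293) + x) = √(√(7/6 + 17293) + 1/4808) = √(√(103765/6) + 1/4808) = √(√622590/6 + 1/4808) = √(1/4808 + √622590/6)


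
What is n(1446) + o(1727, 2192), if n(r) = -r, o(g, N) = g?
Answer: 281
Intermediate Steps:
n(1446) + o(1727, 2192) = -1*1446 + 1727 = -1446 + 1727 = 281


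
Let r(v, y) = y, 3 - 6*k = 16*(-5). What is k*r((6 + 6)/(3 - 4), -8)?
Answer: -332/3 ≈ -110.67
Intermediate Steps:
k = 83/6 (k = 1/2 - 8*(-5)/3 = 1/2 - 1/6*(-80) = 1/2 + 40/3 = 83/6 ≈ 13.833)
k*r((6 + 6)/(3 - 4), -8) = (83/6)*(-8) = -332/3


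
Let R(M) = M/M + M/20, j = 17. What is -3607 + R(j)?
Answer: -72103/20 ≈ -3605.1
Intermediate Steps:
R(M) = 1 + M/20 (R(M) = 1 + M*(1/20) = 1 + M/20)
-3607 + R(j) = -3607 + (1 + (1/20)*17) = -3607 + (1 + 17/20) = -3607 + 37/20 = -72103/20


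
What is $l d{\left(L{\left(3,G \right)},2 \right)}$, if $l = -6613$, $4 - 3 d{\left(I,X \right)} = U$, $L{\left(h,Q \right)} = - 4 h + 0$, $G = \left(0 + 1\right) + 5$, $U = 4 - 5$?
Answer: $- \frac{33065}{3} \approx -11022.0$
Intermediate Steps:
$U = -1$
$G = 6$ ($G = 1 + 5 = 6$)
$L{\left(h,Q \right)} = - 4 h$
$d{\left(I,X \right)} = \frac{5}{3}$ ($d{\left(I,X \right)} = \frac{4}{3} - - \frac{1}{3} = \frac{4}{3} + \frac{1}{3} = \frac{5}{3}$)
$l d{\left(L{\left(3,G \right)},2 \right)} = \left(-6613\right) \frac{5}{3} = - \frac{33065}{3}$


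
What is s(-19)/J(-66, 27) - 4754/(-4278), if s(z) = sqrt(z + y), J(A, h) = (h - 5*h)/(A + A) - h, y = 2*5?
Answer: 2377/2139 - 11*I/96 ≈ 1.1113 - 0.11458*I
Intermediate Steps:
y = 10
J(A, h) = -h - 2*h/A (J(A, h) = (-4*h)/((2*A)) - h = (-4*h)*(1/(2*A)) - h = -2*h/A - h = -h - 2*h/A)
s(z) = sqrt(10 + z) (s(z) = sqrt(z + 10) = sqrt(10 + z))
s(-19)/J(-66, 27) - 4754/(-4278) = sqrt(10 - 19)/((-1*27*(2 - 66)/(-66))) - 4754/(-4278) = sqrt(-9)/((-1*27*(-1/66)*(-64))) - 4754*(-1/4278) = (3*I)/(-288/11) + 2377/2139 = (3*I)*(-11/288) + 2377/2139 = -11*I/96 + 2377/2139 = 2377/2139 - 11*I/96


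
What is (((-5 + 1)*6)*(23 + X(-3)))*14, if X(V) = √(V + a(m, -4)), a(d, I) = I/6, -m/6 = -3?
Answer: -7728 - 112*I*√33 ≈ -7728.0 - 643.39*I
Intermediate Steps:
m = 18 (m = -6*(-3) = 18)
a(d, I) = I/6 (a(d, I) = I*(⅙) = I/6)
X(V) = √(-⅔ + V) (X(V) = √(V + (⅙)*(-4)) = √(V - ⅔) = √(-⅔ + V))
(((-5 + 1)*6)*(23 + X(-3)))*14 = (((-5 + 1)*6)*(23 + √(-6 + 9*(-3))/3))*14 = ((-4*6)*(23 + √(-6 - 27)/3))*14 = -24*(23 + √(-33)/3)*14 = -24*(23 + (I*√33)/3)*14 = -24*(23 + I*√33/3)*14 = (-552 - 8*I*√33)*14 = -7728 - 112*I*√33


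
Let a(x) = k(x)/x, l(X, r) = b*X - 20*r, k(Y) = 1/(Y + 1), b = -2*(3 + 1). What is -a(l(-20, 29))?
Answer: -1/175980 ≈ -5.6825e-6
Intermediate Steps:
b = -8 (b = -2*4 = -8)
k(Y) = 1/(1 + Y)
l(X, r) = -20*r - 8*X (l(X, r) = -8*X - 20*r = -20*r - 8*X)
a(x) = 1/(x*(1 + x)) (a(x) = 1/((1 + x)*x) = 1/(x*(1 + x)))
-a(l(-20, 29)) = -1/((-20*29 - 8*(-20))*(1 + (-20*29 - 8*(-20)))) = -1/((-580 + 160)*(1 + (-580 + 160))) = -1/((-420)*(1 - 420)) = -(-1)/(420*(-419)) = -(-1)*(-1)/(420*419) = -1*1/175980 = -1/175980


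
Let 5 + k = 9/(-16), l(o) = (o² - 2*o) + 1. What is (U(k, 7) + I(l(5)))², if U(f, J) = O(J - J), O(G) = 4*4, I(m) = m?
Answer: 1024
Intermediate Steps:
l(o) = 1 + o² - 2*o
k = -89/16 (k = -5 + 9/(-16) = -5 + 9*(-1/16) = -5 - 9/16 = -89/16 ≈ -5.5625)
O(G) = 16
U(f, J) = 16
(U(k, 7) + I(l(5)))² = (16 + (1 + 5² - 2*5))² = (16 + (1 + 25 - 10))² = (16 + 16)² = 32² = 1024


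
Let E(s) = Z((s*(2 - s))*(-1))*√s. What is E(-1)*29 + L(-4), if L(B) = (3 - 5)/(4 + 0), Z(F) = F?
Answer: -½ + 87*I ≈ -0.5 + 87.0*I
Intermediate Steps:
L(B) = -½ (L(B) = -2/4 = -2*¼ = -½)
E(s) = -s^(3/2)*(2 - s) (E(s) = ((s*(2 - s))*(-1))*√s = (-s*(2 - s))*√s = -s^(3/2)*(2 - s))
E(-1)*29 + L(-4) = ((-1)^(3/2)*(-2 - 1))*29 - ½ = (-I*(-3))*29 - ½ = (3*I)*29 - ½ = 87*I - ½ = -½ + 87*I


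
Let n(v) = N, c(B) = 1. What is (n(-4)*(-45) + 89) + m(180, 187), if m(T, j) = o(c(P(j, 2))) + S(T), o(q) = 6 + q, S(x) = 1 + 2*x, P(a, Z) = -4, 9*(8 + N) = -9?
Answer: 862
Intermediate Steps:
N = -9 (N = -8 + (⅑)*(-9) = -8 - 1 = -9)
m(T, j) = 8 + 2*T (m(T, j) = (6 + 1) + (1 + 2*T) = 7 + (1 + 2*T) = 8 + 2*T)
n(v) = -9
(n(-4)*(-45) + 89) + m(180, 187) = (-9*(-45) + 89) + (8 + 2*180) = (405 + 89) + (8 + 360) = 494 + 368 = 862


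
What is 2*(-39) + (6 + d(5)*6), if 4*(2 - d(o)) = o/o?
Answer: -123/2 ≈ -61.500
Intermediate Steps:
d(o) = 7/4 (d(o) = 2 - o/(4*o) = 2 - 1/4*1 = 2 - 1/4 = 7/4)
2*(-39) + (6 + d(5)*6) = 2*(-39) + (6 + (7/4)*6) = -78 + (6 + 21/2) = -78 + 33/2 = -123/2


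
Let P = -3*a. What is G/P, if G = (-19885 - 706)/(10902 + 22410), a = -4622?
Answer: -20591/461904192 ≈ -4.4579e-5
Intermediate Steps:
G = -20591/33312 ≈ -0.61813
P = 13866 (P = -3*(-4622) = 13866)
G/P = -20591/33312/13866 = -20591/33312*1/13866 = -20591/461904192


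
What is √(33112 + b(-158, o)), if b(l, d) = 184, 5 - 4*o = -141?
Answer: 4*√2081 ≈ 182.47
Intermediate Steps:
o = 73/2 (o = 5/4 - ¼*(-141) = 5/4 + 141/4 = 73/2 ≈ 36.500)
√(33112 + b(-158, o)) = √(33112 + 184) = √33296 = 4*√2081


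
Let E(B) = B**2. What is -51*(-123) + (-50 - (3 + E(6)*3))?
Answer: 6112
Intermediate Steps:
-51*(-123) + (-50 - (3 + E(6)*3)) = -51*(-123) + (-50 - (3 + 6**2*3)) = 6273 + (-50 - (3 + 36*3)) = 6273 + (-50 - (3 + 108)) = 6273 + (-50 - 1*111) = 6273 + (-50 - 111) = 6273 - 161 = 6112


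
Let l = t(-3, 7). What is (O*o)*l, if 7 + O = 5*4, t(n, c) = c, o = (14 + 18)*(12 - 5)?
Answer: 20384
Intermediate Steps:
o = 224 (o = 32*7 = 224)
O = 13 (O = -7 + 5*4 = -7 + 20 = 13)
l = 7
(O*o)*l = (13*224)*7 = 2912*7 = 20384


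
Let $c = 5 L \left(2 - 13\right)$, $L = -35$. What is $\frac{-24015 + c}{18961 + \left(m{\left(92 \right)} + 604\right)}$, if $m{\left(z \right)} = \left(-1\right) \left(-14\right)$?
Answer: $- \frac{22090}{19579} \approx -1.1283$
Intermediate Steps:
$m{\left(z \right)} = 14$
$c = 1925$ ($c = 5 \left(-35\right) \left(2 - 13\right) = - 175 \left(2 - 13\right) = \left(-175\right) \left(-11\right) = 1925$)
$\frac{-24015 + c}{18961 + \left(m{\left(92 \right)} + 604\right)} = \frac{-24015 + 1925}{18961 + \left(14 + 604\right)} = - \frac{22090}{18961 + 618} = - \frac{22090}{19579}$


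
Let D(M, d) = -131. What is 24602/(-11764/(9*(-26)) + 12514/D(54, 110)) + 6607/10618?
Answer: -499899776375/920575291 ≈ -543.03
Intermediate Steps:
24602/(-11764/(9*(-26)) + 12514/D(54, 110)) + 6607/10618 = 24602/(-11764/(9*(-26)) + 12514/(-131)) + 6607/10618 = 24602/(-11764/(-234) + 12514*(-1/131)) + 6607*(1/10618) = 24602/(-11764*(-1/234) - 12514/131) + 6607/10618 = 24602/(5882/117 - 12514/131) + 6607/10618 = 24602/(-693596/15327) + 6607/10618 = 24602*(-15327/693596) + 6607/10618 = -188537427/346798 + 6607/10618 = -499899776375/920575291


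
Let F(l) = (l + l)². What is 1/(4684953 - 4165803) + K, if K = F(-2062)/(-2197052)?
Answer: -2207344263337/285149886450 ≈ -7.7410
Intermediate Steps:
F(l) = 4*l² (F(l) = (2*l)² = 4*l²)
K = -4251844/549263 (K = (4*(-2062)²)/(-2197052) = (4*4251844)*(-1/2197052) = 17007376*(-1/2197052) = -4251844/549263 ≈ -7.7410)
1/(4684953 - 4165803) + K = 1/(4684953 - 4165803) - 4251844/549263 = 1/519150 - 4251844/549263 = -2207344263337/285149886450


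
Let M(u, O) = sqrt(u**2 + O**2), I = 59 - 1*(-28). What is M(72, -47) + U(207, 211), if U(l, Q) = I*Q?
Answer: 18357 + sqrt(7393) ≈ 18443.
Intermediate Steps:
I = 87 (I = 59 + 28 = 87)
M(u, O) = sqrt(O**2 + u**2)
U(l, Q) = 87*Q
M(72, -47) + U(207, 211) = sqrt((-47)**2 + 72**2) + 87*211 = sqrt(2209 + 5184) + 18357 = sqrt(7393) + 18357 = 18357 + sqrt(7393)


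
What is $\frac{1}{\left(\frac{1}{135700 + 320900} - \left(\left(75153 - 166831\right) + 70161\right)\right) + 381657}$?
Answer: $\frac{456600}{184089248401} \approx 2.4803 \cdot 10^{-6}$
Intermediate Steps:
$\frac{1}{\left(\frac{1}{135700 + 320900} - \left(\left(75153 - 166831\right) + 70161\right)\right) + 381657} = \frac{1}{\left(\frac{1}{456600} - \left(-91678 + 70161\right)\right) + 381657} = \frac{1}{\left(\frac{1}{456600} - -21517\right) + 381657} = \frac{1}{\left(\frac{1}{456600} + 21517\right) + 381657} = \frac{1}{\frac{9824662201}{456600} + 381657} = \frac{1}{\frac{184089248401}{456600}} = \frac{456600}{184089248401}$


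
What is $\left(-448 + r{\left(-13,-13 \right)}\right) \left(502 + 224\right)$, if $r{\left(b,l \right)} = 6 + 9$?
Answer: $-314358$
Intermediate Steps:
$r{\left(b,l \right)} = 15$
$\left(-448 + r{\left(-13,-13 \right)}\right) \left(502 + 224\right) = \left(-448 + 15\right) \left(502 + 224\right) = \left(-433\right) 726 = -314358$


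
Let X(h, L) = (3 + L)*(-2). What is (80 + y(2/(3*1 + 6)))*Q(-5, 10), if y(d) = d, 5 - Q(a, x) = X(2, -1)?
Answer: 722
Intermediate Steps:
X(h, L) = -6 - 2*L
Q(a, x) = 9 (Q(a, x) = 5 - (-6 - 2*(-1)) = 5 - (-6 + 2) = 5 - 1*(-4) = 5 + 4 = 9)
(80 + y(2/(3*1 + 6)))*Q(-5, 10) = (80 + 2/(3*1 + 6))*9 = (80 + 2/(3 + 6))*9 = (80 + 2/9)*9 = (722/9)*9 = 722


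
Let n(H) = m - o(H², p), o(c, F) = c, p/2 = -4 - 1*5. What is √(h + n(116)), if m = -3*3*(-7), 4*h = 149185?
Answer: √95613/2 ≈ 154.61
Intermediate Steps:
h = 149185/4 (h = (¼)*149185 = 149185/4 ≈ 37296.)
p = -18 (p = 2*(-4 - 1*5) = 2*(-4 - 5) = 2*(-9) = -18)
m = 63 (m = -9*(-7) = 63)
n(H) = 63 - H²
√(h + n(116)) = √(149185/4 + (63 - 1*116²)) = √(149185/4 + (63 - 1*13456)) = √(149185/4 + (63 - 13456)) = √(149185/4 - 13393) = √(95613/4) = √95613/2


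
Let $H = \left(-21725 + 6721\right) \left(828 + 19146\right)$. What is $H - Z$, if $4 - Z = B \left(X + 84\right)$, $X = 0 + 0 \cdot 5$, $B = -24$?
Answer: $-299691916$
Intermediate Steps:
$X = 0$ ($X = 0 + 0 = 0$)
$Z = 2020$ ($Z = 4 - - 24 \left(0 + 84\right) = 4 - \left(-24\right) 84 = 4 - -2016 = 4 + 2016 = 2020$)
$H = -299689896$ ($H = \left(-15004\right) 19974 = -299689896$)
$H - Z = -299689896 - 2020 = -299691916$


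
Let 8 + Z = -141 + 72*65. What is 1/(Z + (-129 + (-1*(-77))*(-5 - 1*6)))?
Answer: 1/3555 ≈ 0.00028129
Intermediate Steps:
Z = 4531 (Z = -8 + (-141 + 72*65) = -8 + (-141 + 4680) = -8 + 4539 = 4531)
1/(Z + (-129 + (-1*(-77))*(-5 - 1*6))) = 1/(4531 + (-129 + (-1*(-77))*(-5 - 1*6))) = 1/(4531 + (-129 + 77*(-5 - 6))) = 1/(4531 + (-129 + 77*(-11))) = 1/(4531 + (-129 - 847)) = 1/(4531 - 976) = 1/3555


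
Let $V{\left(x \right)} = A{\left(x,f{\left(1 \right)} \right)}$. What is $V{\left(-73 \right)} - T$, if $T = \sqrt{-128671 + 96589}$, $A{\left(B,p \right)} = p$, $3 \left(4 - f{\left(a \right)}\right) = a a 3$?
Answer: $3 - i \sqrt{32082} \approx 3.0 - 179.11 i$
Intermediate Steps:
$f{\left(a \right)} = 4 - a^{2}$ ($f{\left(a \right)} = 4 - \frac{a a 3}{3} = 4 - \frac{a^{2} \cdot 3}{3} = 4 - \frac{3 a^{2}}{3} = 4 - a^{2}$)
$V{\left(x \right)} = 3$ ($V{\left(x \right)} = 4 - 1^{2} = 4 - 1 = 3$)
$T = i \sqrt{32082}$ ($T = \sqrt{-32082} = i \sqrt{32082} \approx 179.11 i$)
$V{\left(-73 \right)} - T = 3 - i \sqrt{32082}$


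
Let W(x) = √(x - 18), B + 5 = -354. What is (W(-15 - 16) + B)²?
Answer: 128832 - 5026*I ≈ 1.2883e+5 - 5026.0*I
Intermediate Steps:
B = -359 (B = -5 - 354 = -359)
W(x) = √(-18 + x)
(W(-15 - 16) + B)² = (√(-18 + (-15 - 16)) - 359)² = (√(-18 - 31) - 359)² = (√(-49) - 359)² = (7*I - 359)² = (-359 + 7*I)²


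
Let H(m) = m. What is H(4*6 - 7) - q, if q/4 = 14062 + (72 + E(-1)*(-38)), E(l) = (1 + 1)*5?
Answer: -54999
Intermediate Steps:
E(l) = 10 (E(l) = 2*5 = 10)
q = 55016 (q = 4*(14062 + (72 + 10*(-38))) = 4*(14062 + (72 - 380)) = 4*(14062 - 308) = 4*13754 = 55016)
H(4*6 - 7) - q = (4*6 - 7) - 1*55016 = (24 - 7) - 55016 = 17 - 55016 = -54999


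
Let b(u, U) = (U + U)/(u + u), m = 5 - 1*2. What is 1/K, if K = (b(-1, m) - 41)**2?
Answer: 1/1936 ≈ 0.00051653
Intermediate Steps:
m = 3 (m = 5 - 2 = 3)
b(u, U) = U/u (b(u, U) = (2*U)/((2*u)) = (2*U)*(1/(2*u)) = U/u)
K = 1936 (K = (3/(-1) - 41)**2 = (3*(-1) - 41)**2 = (-3 - 41)**2 = (-44)**2 = 1936)
1/K = 1/1936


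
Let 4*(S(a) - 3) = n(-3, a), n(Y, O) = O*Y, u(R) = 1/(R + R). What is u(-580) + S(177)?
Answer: -150511/1160 ≈ -129.75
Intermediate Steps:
u(R) = 1/(2*R)
S(a) = 3 - 3*a/4 (S(a) = 3 + (a*(-3))/4 = 3 + (-3*a)/4 = 3 - 3*a/4)
u(-580) + S(177) = (½)/(-580) + (3 - ¾*177) = (½)*(-1/580) + (3 - 531/4) = -1/1160 - 519/4 = -150511/1160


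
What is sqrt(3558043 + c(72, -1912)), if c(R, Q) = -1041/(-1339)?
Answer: sqrt(6379291407502)/1339 ≈ 1886.3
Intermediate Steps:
c(R, Q) = 1041/1339 (c(R, Q) = -1041*(-1/1339) = 1041/1339)
sqrt(3558043 + c(72, -1912)) = sqrt(3558043 + 1041/1339) = sqrt(4764220618/1339) = sqrt(6379291407502)/1339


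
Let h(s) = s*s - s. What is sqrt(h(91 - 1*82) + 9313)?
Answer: sqrt(9385) ≈ 96.876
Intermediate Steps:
h(s) = s**2 - s
sqrt(h(91 - 1*82) + 9313) = sqrt((91 - 1*82)*(-1 + (91 - 1*82)) + 9313) = sqrt((91 - 82)*(-1 + (91 - 82)) + 9313) = sqrt(9*(-1 + 9) + 9313) = sqrt(9*8 + 9313) = sqrt(72 + 9313) = sqrt(9385)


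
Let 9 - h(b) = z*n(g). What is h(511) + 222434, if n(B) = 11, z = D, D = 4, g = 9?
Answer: 222399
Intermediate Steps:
z = 4
h(b) = -35 (h(b) = 9 - 4*11 = 9 - 1*44 = 9 - 44 = -35)
h(511) + 222434 = -35 + 222434 = 222399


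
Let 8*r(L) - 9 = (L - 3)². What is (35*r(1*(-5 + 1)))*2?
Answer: 1015/2 ≈ 507.50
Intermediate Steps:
r(L) = 9/8 + (-3 + L)²/8 (r(L) = 9/8 + (L - 3)²/8 = 9/8 + (-3 + L)²/8)
(35*r(1*(-5 + 1)))*2 = (35*(9/8 + (-3 + 1*(-5 + 1))²/8))*2 = (35*(9/8 + (-3 + 1*(-4))²/8))*2 = (35*(9/8 + (-3 - 4)²/8))*2 = (35*(9/8 + (⅛)*(-7)²))*2 = (35*(9/8 + (⅛)*49))*2 = (35*(9/8 + 49/8))*2 = (35*(29/4))*2 = (1015/4)*2 = 1015/2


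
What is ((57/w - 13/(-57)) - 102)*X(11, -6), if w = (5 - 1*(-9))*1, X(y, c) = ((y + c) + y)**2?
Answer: -9979520/399 ≈ -25011.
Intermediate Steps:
X(y, c) = (c + 2*y)**2 (X(y, c) = ((c + y) + y)**2 = (c + 2*y)**2)
w = 14 (w = (5 + 9)*1 = 14*1 = 14)
((57/w - 13/(-57)) - 102)*X(11, -6) = ((57/14 - 13/(-57)) - 102)*(-6 + 2*11)**2 = ((57*(1/14) - 13*(-1/57)) - 102)*(-6 + 22)**2 = ((57/14 + 13/57) - 102)*16**2 = (3431/798 - 102)*256 = -77965/798*256 = -9979520/399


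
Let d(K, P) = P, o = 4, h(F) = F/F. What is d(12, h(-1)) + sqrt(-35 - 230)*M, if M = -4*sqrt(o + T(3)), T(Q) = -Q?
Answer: 1 - 4*I*sqrt(265) ≈ 1.0 - 65.115*I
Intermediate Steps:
h(F) = 1
M = -4 (M = -4*sqrt(4 - 1*3) = -4*sqrt(4 - 3) = -4*sqrt(1) = -4*1 = -4)
d(12, h(-1)) + sqrt(-35 - 230)*M = 1 + sqrt(-35 - 230)*(-4) = 1 + sqrt(-265)*(-4) = 1 + (I*sqrt(265))*(-4) = 1 - 4*I*sqrt(265)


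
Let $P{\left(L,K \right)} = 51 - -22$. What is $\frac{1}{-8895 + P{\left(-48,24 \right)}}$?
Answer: $- \frac{1}{8822} \approx -0.00011335$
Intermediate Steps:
$P{\left(L,K \right)} = 73$ ($P{\left(L,K \right)} = 51 + 22 = 73$)
$\frac{1}{-8895 + P{\left(-48,24 \right)}} = \frac{1}{-8895 + 73} = \frac{1}{-8822} = - \frac{1}{8822}$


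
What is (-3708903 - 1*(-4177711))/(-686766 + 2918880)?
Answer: 234404/1116057 ≈ 0.21003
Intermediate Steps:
(-3708903 - 1*(-4177711))/(-686766 + 2918880) = (-3708903 + 4177711)/2232114 = 468808*(1/2232114) = 234404/1116057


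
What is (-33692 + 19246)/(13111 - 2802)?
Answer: -14446/10309 ≈ -1.4013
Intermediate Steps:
(-33692 + 19246)/(13111 - 2802) = -14446/10309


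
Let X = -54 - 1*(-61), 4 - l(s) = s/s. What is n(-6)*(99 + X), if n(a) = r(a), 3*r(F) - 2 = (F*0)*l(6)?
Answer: 212/3 ≈ 70.667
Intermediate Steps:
l(s) = 3 (l(s) = 4 - s/s = 4 - 1*1 = 4 - 1 = 3)
r(F) = ⅔ (r(F) = ⅔ + ((F*0)*3)/3 = ⅔ + (0*3)/3 = ⅔ + (⅓)*0 = ⅔ + 0 = ⅔)
n(a) = ⅔
X = 7 (X = -54 + 61 = 7)
n(-6)*(99 + X) = 2*(99 + 7)/3 = (⅔)*106 = 212/3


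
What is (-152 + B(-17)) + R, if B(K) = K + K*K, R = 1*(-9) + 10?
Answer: 121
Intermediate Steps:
R = 1 (R = -9 + 10 = 1)
B(K) = K + K²
(-152 + B(-17)) + R = (-152 - 17*(1 - 17)) + 1 = (-152 - 17*(-16)) + 1 = (-152 + 272) + 1 = 120 + 1 = 121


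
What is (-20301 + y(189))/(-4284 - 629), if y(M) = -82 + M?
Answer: 20194/4913 ≈ 4.1103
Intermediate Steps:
(-20301 + y(189))/(-4284 - 629) = (-20301 + (-82 + 189))/(-4284 - 629) = (-20301 + 107)/(-4913) = -20194*(-1/4913) = 20194/4913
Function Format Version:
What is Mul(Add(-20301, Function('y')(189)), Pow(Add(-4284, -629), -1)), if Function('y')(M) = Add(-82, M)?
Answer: Rational(20194, 4913) ≈ 4.1103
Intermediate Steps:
Mul(Add(-20301, Function('y')(189)), Pow(Add(-4284, -629), -1)) = Mul(Add(-20301, Add(-82, 189)), Pow(Add(-4284, -629), -1)) = Mul(Add(-20301, 107), Pow(-4913, -1)) = Mul(-20194, Rational(-1, 4913)) = Rational(20194, 4913)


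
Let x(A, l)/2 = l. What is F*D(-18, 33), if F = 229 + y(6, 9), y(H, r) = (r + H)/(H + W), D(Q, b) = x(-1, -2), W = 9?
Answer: -920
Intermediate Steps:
x(A, l) = 2*l
D(Q, b) = -4 (D(Q, b) = 2*(-2) = -4)
y(H, r) = (H + r)/(9 + H) (y(H, r) = (r + H)/(H + 9) = (H + r)/(9 + H))
F = 230 (F = 229 + (6 + 9)/(9 + 6) = 229 + 15/15 = 229 + (1/15)*15 = 229 + 1 = 230)
F*D(-18, 33) = 230*(-4) = -920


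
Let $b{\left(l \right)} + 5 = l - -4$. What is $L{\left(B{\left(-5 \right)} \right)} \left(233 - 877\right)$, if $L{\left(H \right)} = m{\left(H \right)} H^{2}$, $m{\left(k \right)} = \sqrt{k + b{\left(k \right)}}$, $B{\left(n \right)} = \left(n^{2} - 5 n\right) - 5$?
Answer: $- 1304100 \sqrt{89} \approx -1.2303 \cdot 10^{7}$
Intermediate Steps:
$B{\left(n \right)} = -5 + n^{2} - 5 n$
$b{\left(l \right)} = -1 + l$ ($b{\left(l \right)} = -5 + \left(l - -4\right) = -5 + \left(l + 4\right) = -5 + \left(4 + l\right) = -1 + l$)
$m{\left(k \right)} = \sqrt{-1 + 2 k}$ ($m{\left(k \right)} = \sqrt{k + \left(-1 + k\right)} = \sqrt{-1 + 2 k}$)
$L{\left(H \right)} = H^{2} \sqrt{-1 + 2 H}$ ($L{\left(H \right)} = \sqrt{-1 + 2 H} H^{2} = H^{2} \sqrt{-1 + 2 H}$)
$L{\left(B{\left(-5 \right)} \right)} \left(233 - 877\right) = \left(-5 + \left(-5\right)^{2} - -25\right)^{2} \sqrt{-1 + 2 \left(-5 + \left(-5\right)^{2} - -25\right)} \left(233 - 877\right) = \left(-5 + 25 + 25\right)^{2} \sqrt{-1 + 2 \left(-5 + 25 + 25\right)} \left(233 - 877\right) = 45^{2} \sqrt{-1 + 2 \cdot 45} \left(-644\right) = 2025 \sqrt{-1 + 90} \left(-644\right) = 2025 \sqrt{89} \left(-644\right) = - 1304100 \sqrt{89}$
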